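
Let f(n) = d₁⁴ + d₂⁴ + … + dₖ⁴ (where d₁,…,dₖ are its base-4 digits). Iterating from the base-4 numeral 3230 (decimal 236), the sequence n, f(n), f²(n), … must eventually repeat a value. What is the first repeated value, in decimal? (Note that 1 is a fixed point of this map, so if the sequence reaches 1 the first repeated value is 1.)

236 = (3,2,3,0)_4 → 3⁴ + 2⁴ + 3⁴ + 0⁴ = 178
178 = (2,3,0,2)_4 → 2⁴ + 3⁴ + 0⁴ + 2⁴ = 113
113 = (1,3,0,1)_4 → 1⁴ + 3⁴ + 0⁴ + 1⁴ = 83
83 = (1,1,0,3)_4 → 1⁴ + 1⁴ + 0⁴ + 3⁴ = 83  — 83 already appeared earlier.

83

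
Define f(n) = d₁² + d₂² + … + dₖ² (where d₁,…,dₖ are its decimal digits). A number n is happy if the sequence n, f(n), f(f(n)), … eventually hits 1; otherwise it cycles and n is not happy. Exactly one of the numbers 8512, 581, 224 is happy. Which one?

8512: 8512 → 94 → 97 → 130 → 10 → 1  — reaches 1 (happy)
581: 581 → 90 → 81 → 65 → 61 → 37 → 58 → 89 → 145 → 42 → 20 → 4 → 16 → 37  — repeats 37 (not happy)
224: 224 → 24 → 20 → 4 → 16 → 37 → 58 → 89 → 145 → 42 → 20  — repeats 20 (not happy)

8512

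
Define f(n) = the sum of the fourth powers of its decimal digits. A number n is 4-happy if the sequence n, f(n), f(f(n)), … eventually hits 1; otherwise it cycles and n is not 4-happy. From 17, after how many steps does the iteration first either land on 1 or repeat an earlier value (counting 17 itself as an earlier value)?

17 → 1⁴ + 7⁴ = 2402
2402 → 2⁴ + 4⁴ + 0⁴ + 2⁴ = 288
288 → 2⁴ + 8⁴ + 8⁴ = 8208
8208 → 8⁴ + 2⁴ + 0⁴ + 8⁴ = 8208  — 8208 repeats.
That took 4 steps.

4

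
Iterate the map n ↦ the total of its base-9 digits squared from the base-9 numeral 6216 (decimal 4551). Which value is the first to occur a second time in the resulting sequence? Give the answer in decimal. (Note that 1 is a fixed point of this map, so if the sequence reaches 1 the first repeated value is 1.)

89

4551 = (6,2,1,6)_9 → 6² + 2² + 1² + 6² = 77
77 = (8,5)_9 → 8² + 5² = 89
89 = (1,0,8)_9 → 1² + 0² + 8² = 65
65 = (7,2)_9 → 7² + 2² = 53
53 = (5,8)_9 → 5² + 8² = 89  — 89 already appeared earlier.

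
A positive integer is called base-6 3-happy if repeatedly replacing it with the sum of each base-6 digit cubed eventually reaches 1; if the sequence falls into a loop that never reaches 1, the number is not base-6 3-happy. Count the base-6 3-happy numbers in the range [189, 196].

189: 189 → 153 → 92 → 43 → 3 → 27 → 91 → 36 → 1  (reaches 1)
190: 190 → 190  (repeats 190)
191: 191 → 251 → 251  (repeats 251)
192: 192 → 133 → 92 → 43 → 3 → 27 → 91 → 36 → 1  (reaches 1)
193: 193 → 134 → 99 → 99  (repeats 99)
194: 194 → 141 → 179 → 314 → 81 → 36 → 1  (reaches 1)
195: 195 → 160 → 136 → 155 → 190 → 190  (repeats 190)
196: 196 → 197 → 258 → 3 → 27 → 91 → 36 → 1  (reaches 1)
base-6 3-happy: 189, 192, 194, 196

4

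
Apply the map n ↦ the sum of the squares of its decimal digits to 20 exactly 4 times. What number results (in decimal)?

58

20 → 2² + 0² = 4 + 0 = 4
4 → 4² = 16
16 → 1² + 6² = 1 + 36 = 37
37 → 3² + 7² = 9 + 49 = 58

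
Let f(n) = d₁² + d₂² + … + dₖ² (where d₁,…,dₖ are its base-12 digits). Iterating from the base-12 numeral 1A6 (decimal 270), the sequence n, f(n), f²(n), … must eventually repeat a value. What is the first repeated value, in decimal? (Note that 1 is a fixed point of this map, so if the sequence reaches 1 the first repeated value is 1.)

270 = (1,10,6)_12 → 1² + 10² + 6² = 1 + 100 + 36 = 137
137 = (11,5)_12 → 11² + 5² = 121 + 25 = 146
146 = (1,0,2)_12 → 1² + 0² + 2² = 1 + 0 + 4 = 5
5 = (5)_12 → 5² = 25
25 = (2,1)_12 → 2² + 1² = 4 + 1 = 5  — 5 already appeared earlier.

5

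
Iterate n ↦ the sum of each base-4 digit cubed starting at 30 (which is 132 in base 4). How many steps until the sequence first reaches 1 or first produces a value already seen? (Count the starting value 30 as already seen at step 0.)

30 = (1,3,2)_4 → 1³ + 3³ + 2³ = 1 + 27 + 8 = 36
36 = (2,1,0)_4 → 2³ + 1³ + 0³ = 8 + 1 + 0 = 9
9 = (2,1)_4 → 2³ + 1³ = 8 + 1 = 9  — 9 repeats.
That took 3 steps.

3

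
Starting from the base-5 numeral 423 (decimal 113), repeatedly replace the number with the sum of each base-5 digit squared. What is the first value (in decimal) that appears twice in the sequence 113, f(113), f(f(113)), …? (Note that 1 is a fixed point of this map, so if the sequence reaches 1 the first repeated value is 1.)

13

113 = (4,2,3)_5 → 4² + 2² + 3² = 29
29 = (1,0,4)_5 → 1² + 0² + 4² = 17
17 = (3,2)_5 → 3² + 2² = 13
13 = (2,3)_5 → 2² + 3² = 13  — 13 already appeared earlier.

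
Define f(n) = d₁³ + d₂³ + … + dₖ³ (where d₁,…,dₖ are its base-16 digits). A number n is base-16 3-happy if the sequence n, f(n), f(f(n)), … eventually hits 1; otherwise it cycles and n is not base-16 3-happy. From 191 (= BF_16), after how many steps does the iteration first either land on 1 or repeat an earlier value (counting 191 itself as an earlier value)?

10

191 = (11,15)_16 → 11³ + 15³ = 4706
4706 = (1,2,6,2)_16 → 1³ + 2³ + 6³ + 2³ = 233
233 = (14,9)_16 → 14³ + 9³ = 3473
3473 = (13,9,1)_16 → 13³ + 9³ + 1³ = 2927
2927 = (11,6,15)_16 → 11³ + 6³ + 15³ = 4922
4922 = (1,3,3,10)_16 → 1³ + 3³ + 3³ + 10³ = 1055
1055 = (4,1,15)_16 → 4³ + 1³ + 15³ = 3440
3440 = (13,7,0)_16 → 13³ + 7³ + 0³ = 2540
2540 = (9,14,12)_16 → 9³ + 14³ + 12³ = 5201
5201 = (1,4,5,1)_16 → 1³ + 4³ + 5³ + 1³ = 191  — 191 repeats.
That took 10 steps.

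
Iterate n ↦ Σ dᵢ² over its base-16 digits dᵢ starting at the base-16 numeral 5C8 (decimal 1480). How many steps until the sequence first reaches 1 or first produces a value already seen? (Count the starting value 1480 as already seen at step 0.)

11

1480 = (5,12,8)_16 → 5² + 12² + 8² = 233
233 = (14,9)_16 → 14² + 9² = 277
277 = (1,1,5)_16 → 1² + 1² + 5² = 27
27 = (1,11)_16 → 1² + 11² = 122
122 = (7,10)_16 → 7² + 10² = 149
149 = (9,5)_16 → 9² + 5² = 106
106 = (6,10)_16 → 6² + 10² = 136
136 = (8,8)_16 → 8² + 8² = 128
128 = (8,0)_16 → 8² + 0² = 64
64 = (4,0)_16 → 4² + 0² = 16
16 = (1,0)_16 → 1² + 0² = 1  — reached 1.
That took 11 steps.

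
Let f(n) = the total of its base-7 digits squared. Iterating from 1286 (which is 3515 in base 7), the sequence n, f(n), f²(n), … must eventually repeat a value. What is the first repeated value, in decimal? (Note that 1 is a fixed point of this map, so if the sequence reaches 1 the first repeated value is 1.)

1286 = (3,5,1,5)_7 → 3² + 5² + 1² + 5² = 9 + 25 + 1 + 25 = 60
60 = (1,1,4)_7 → 1² + 1² + 4² = 1 + 1 + 16 = 18
18 = (2,4)_7 → 2² + 4² = 4 + 16 = 20
20 = (2,6)_7 → 2² + 6² = 4 + 36 = 40
40 = (5,5)_7 → 5² + 5² = 25 + 25 = 50
50 = (1,0,1)_7 → 1² + 0² + 1² = 1 + 0 + 1 = 2
2 = (2)_7 → 2² = 4
4 = (4)_7 → 4² = 16
16 = (2,2)_7 → 2² + 2² = 4 + 4 = 8
8 = (1,1)_7 → 1² + 1² = 1 + 1 = 2  — 2 already appeared earlier.

2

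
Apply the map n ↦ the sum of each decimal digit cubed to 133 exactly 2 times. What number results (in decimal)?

250

133 → 1³ + 3³ + 3³ = 55
55 → 5³ + 5³ = 250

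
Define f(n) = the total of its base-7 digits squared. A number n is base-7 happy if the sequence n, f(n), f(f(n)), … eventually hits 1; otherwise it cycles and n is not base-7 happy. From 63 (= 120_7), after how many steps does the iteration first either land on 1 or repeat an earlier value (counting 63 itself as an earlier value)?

63 = (1,2,0)_7 → 1² + 2² + 0² = 5
5 = (5)_7 → 5² = 25
25 = (3,4)_7 → 3² + 4² = 25  — 25 repeats.
That took 3 steps.

3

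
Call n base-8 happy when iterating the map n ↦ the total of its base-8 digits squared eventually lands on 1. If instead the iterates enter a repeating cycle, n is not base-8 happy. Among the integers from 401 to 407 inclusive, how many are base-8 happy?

401: 401 → 41 → 26 → 13 → 26  (repeats 26)
402: 402 → 44 → 41 → 26 → 13 → 26  (repeats 26)
403: 403 → 49 → 37 → 41 → 26 → 13 → 26  (repeats 26)
404: 404 → 56 → 49 → 37 → 41 → 26 → 13 → 26  (repeats 26)
405: 405 → 65 → 2 → 4 → 16 → 4  (repeats 4)
406: 406 → 76 → 18 → 8 → 1  (reaches 1)
407: 407 → 89 → 11 → 10 → 5 → 25 → 10  (repeats 10)
base-8 happy: 406

1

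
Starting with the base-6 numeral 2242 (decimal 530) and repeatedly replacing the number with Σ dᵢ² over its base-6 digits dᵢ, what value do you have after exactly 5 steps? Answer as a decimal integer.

26

530 = (2,2,4,2)_6 → 2² + 2² + 4² + 2² = 4 + 4 + 16 + 4 = 28
28 = (4,4)_6 → 4² + 4² = 16 + 16 = 32
32 = (5,2)_6 → 5² + 2² = 25 + 4 = 29
29 = (4,5)_6 → 4² + 5² = 16 + 25 = 41
41 = (1,0,5)_6 → 1² + 0² + 5² = 1 + 0 + 25 = 26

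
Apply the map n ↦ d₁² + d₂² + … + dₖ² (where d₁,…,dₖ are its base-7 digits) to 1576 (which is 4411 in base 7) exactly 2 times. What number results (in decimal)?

1576 = (4,4,1,1)_7 → 4² + 4² + 1² + 1² = 34
34 = (4,6)_7 → 4² + 6² = 52

52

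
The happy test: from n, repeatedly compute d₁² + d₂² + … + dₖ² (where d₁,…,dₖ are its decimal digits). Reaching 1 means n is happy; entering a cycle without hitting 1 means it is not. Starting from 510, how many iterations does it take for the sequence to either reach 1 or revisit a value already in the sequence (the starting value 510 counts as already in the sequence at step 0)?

11

510 → 26
26 → 40
40 → 16
16 → 37
37 → 58
58 → 89
89 → 145
145 → 42
42 → 20
20 → 4
4 → 16  — 16 repeats.
That took 11 steps.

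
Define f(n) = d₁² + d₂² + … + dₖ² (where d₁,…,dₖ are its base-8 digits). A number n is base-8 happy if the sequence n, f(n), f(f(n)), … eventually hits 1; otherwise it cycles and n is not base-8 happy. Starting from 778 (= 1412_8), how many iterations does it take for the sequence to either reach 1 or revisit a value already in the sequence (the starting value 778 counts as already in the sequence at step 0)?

778 = (1,4,1,2)_8 → 1² + 4² + 1² + 2² = 1 + 16 + 1 + 4 = 22
22 = (2,6)_8 → 2² + 6² = 4 + 36 = 40
40 = (5,0)_8 → 5² + 0² = 25 + 0 = 25
25 = (3,1)_8 → 3² + 1² = 9 + 1 = 10
10 = (1,2)_8 → 1² + 2² = 1 + 4 = 5
5 = (5)_8 → 5² = 25  — 25 repeats.
That took 6 steps.

6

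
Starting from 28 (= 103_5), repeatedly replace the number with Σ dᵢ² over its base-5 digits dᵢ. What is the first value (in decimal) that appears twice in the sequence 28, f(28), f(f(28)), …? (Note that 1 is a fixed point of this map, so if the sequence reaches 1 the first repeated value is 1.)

10

28 = (1,0,3)_5 → 1² + 0² + 3² = 10
10 = (2,0)_5 → 2² + 0² = 4
4 = (4)_5 → 4² = 16
16 = (3,1)_5 → 3² + 1² = 10  — 10 already appeared earlier.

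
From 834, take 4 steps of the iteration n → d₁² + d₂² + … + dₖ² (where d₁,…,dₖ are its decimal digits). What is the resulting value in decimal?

834 → 8² + 3² + 4² = 89
89 → 8² + 9² = 145
145 → 1² + 4² + 5² = 42
42 → 4² + 2² = 20

20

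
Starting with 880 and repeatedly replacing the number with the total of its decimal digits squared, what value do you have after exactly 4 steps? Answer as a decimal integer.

880 → 8² + 8² + 0² = 128
128 → 1² + 2² + 8² = 69
69 → 6² + 9² = 117
117 → 1² + 1² + 7² = 51

51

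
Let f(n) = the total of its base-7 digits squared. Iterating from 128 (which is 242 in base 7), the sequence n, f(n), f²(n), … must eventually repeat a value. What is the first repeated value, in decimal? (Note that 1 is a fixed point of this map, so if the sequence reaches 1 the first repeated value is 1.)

128 = (2,4,2)_7 → 2² + 4² + 2² = 4 + 16 + 4 = 24
24 = (3,3)_7 → 3² + 3² = 9 + 9 = 18
18 = (2,4)_7 → 2² + 4² = 4 + 16 = 20
20 = (2,6)_7 → 2² + 6² = 4 + 36 = 40
40 = (5,5)_7 → 5² + 5² = 25 + 25 = 50
50 = (1,0,1)_7 → 1² + 0² + 1² = 1 + 0 + 1 = 2
2 = (2)_7 → 2² = 4
4 = (4)_7 → 4² = 16
16 = (2,2)_7 → 2² + 2² = 4 + 4 = 8
8 = (1,1)_7 → 1² + 1² = 1 + 1 = 2  — 2 already appeared earlier.

2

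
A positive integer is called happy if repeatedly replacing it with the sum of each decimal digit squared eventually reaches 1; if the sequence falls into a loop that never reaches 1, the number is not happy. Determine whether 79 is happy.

79 → 7² + 9² = 130
130 → 1² + 3² + 0² = 10
10 → 1² + 0² = 1  — reached 1.

happy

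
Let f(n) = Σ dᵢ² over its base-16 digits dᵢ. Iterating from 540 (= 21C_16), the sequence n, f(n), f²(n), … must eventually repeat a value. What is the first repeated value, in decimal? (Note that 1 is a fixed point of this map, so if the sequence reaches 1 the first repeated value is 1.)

540 = (2,1,12)_16 → 149
149 = (9,5)_16 → 106
106 = (6,10)_16 → 136
136 = (8,8)_16 → 128
128 = (8,0)_16 → 64
64 = (4,0)_16 → 16
16 = (1,0)_16 → 1  — reached the fixed point 1.
1 → 1, so 1 is the first repeated value.

1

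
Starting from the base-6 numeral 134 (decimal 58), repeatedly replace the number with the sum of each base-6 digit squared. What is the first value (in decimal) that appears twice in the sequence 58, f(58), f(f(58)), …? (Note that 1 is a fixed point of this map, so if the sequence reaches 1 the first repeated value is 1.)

26

58 = (1,3,4)_6 → 1² + 3² + 4² = 1 + 9 + 16 = 26
26 = (4,2)_6 → 4² + 2² = 16 + 4 = 20
20 = (3,2)_6 → 3² + 2² = 9 + 4 = 13
13 = (2,1)_6 → 2² + 1² = 4 + 1 = 5
5 = (5)_6 → 5² = 25
25 = (4,1)_6 → 4² + 1² = 16 + 1 = 17
17 = (2,5)_6 → 2² + 5² = 4 + 25 = 29
29 = (4,5)_6 → 4² + 5² = 16 + 25 = 41
41 = (1,0,5)_6 → 1² + 0² + 5² = 1 + 0 + 25 = 26  — 26 already appeared earlier.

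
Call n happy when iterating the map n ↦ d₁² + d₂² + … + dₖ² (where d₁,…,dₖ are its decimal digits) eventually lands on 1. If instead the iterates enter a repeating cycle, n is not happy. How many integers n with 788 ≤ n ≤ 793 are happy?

788: 788 → 177 → 99 → 162 → 41 → 17 → 50 → 25 → 29 → 85 → 89 → 145 → 42 → 20 → 4 → 16 → 37 → 58 → 89  (repeats 89)
789: 789 → 194 → 98 → 145 → 42 → 20 → 4 → 16 → 37 → 58 → 89 → 145  (repeats 145)
790: 790 → 130 → 10 → 1  (reaches 1)
791: 791 → 131 → 11 → 2 → 4 → 16 → 37 → 58 → 89 → 145 → 42 → 20 → 4  (repeats 4)
792: 792 → 134 → 26 → 40 → 16 → 37 → 58 → 89 → 145 → 42 → 20 → 4 → 16  (repeats 16)
793: 793 → 139 → 91 → 82 → 68 → 100 → 1  (reaches 1)
happy: 790, 793

2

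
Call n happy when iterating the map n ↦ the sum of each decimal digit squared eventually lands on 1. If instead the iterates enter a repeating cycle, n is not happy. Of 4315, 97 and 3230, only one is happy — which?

4315: 4315 → 51 → 26 → 40 → 16 → 37 → 58 → 89 → 145 → 42 → 20 → 4 → 16  — repeats 16 (not happy)
97: 97 → 130 → 10 → 1  — reaches 1 (happy)
3230: 3230 → 22 → 8 → 64 → 52 → 29 → 85 → 89 → 145 → 42 → 20 → 4 → 16 → 37 → 58 → 89  — repeats 89 (not happy)

97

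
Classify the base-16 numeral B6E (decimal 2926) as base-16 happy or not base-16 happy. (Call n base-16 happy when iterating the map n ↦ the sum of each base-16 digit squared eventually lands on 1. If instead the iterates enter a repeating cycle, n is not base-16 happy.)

2926 = (11,6,14)_16 → 11² + 6² + 14² = 353
353 = (1,6,1)_16 → 1² + 6² + 1² = 38
38 = (2,6)_16 → 2² + 6² = 40
40 = (2,8)_16 → 2² + 8² = 68
68 = (4,4)_16 → 4² + 4² = 32
32 = (2,0)_16 → 2² + 0² = 4
4 = (4)_16 → 4² = 16
16 = (1,0)_16 → 1² + 0² = 1  — reached 1.

base-16 happy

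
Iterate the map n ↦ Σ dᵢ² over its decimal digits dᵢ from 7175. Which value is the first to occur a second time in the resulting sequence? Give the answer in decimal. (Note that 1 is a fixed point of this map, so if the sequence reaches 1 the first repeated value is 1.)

7175 → 7² + 1² + 7² + 5² = 49 + 1 + 49 + 25 = 124
124 → 1² + 2² + 4² = 1 + 4 + 16 = 21
21 → 2² + 1² = 4 + 1 = 5
5 → 5² = 25
25 → 2² + 5² = 4 + 25 = 29
29 → 2² + 9² = 4 + 81 = 85
85 → 8² + 5² = 64 + 25 = 89
89 → 8² + 9² = 64 + 81 = 145
145 → 1² + 4² + 5² = 1 + 16 + 25 = 42
42 → 4² + 2² = 16 + 4 = 20
20 → 2² + 0² = 4 + 0 = 4
4 → 4² = 16
16 → 1² + 6² = 1 + 36 = 37
37 → 3² + 7² = 9 + 49 = 58
58 → 5² + 8² = 25 + 64 = 89  — 89 already appeared earlier.

89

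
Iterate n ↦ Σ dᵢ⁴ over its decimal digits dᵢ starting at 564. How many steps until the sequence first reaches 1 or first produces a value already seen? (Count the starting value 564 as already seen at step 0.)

12

564 → 5⁴ + 6⁴ + 4⁴ = 2177
2177 → 2⁴ + 1⁴ + 7⁴ + 7⁴ = 4819
4819 → 4⁴ + 8⁴ + 1⁴ + 9⁴ = 10914
10914 → 1⁴ + 0⁴ + 9⁴ + 1⁴ + 4⁴ = 6819
6819 → 6⁴ + 8⁴ + 1⁴ + 9⁴ = 11954
11954 → 1⁴ + 1⁴ + 9⁴ + 5⁴ + 4⁴ = 7444
7444 → 7⁴ + 4⁴ + 4⁴ + 4⁴ = 3169
3169 → 3⁴ + 1⁴ + 6⁴ + 9⁴ = 7939
7939 → 7⁴ + 9⁴ + 3⁴ + 9⁴ = 15604
15604 → 1⁴ + 5⁴ + 6⁴ + 0⁴ + 4⁴ = 2178
2178 → 2⁴ + 1⁴ + 7⁴ + 8⁴ = 6514
6514 → 6⁴ + 5⁴ + 1⁴ + 4⁴ = 2178  — 2178 repeats.
That took 12 steps.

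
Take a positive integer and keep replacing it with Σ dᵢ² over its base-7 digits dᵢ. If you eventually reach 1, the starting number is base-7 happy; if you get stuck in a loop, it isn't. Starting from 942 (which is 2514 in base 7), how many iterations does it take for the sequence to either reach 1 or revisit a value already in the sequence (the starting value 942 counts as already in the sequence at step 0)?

942 = (2,5,1,4)_7 → 2² + 5² + 1² + 4² = 46
46 = (6,4)_7 → 6² + 4² = 52
52 = (1,0,3)_7 → 1² + 0² + 3² = 10
10 = (1,3)_7 → 1² + 3² = 10  — 10 repeats.
That took 4 steps.

4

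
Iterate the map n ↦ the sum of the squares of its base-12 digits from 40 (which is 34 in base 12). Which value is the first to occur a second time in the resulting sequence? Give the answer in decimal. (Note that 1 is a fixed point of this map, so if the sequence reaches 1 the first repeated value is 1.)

25

40 = (3,4)_12 → 3² + 4² = 9 + 16 = 25
25 = (2,1)_12 → 2² + 1² = 4 + 1 = 5
5 = (5)_12 → 5² = 25  — 25 already appeared earlier.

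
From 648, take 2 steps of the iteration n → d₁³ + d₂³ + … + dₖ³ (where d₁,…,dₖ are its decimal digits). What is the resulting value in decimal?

1080

648 → 6³ + 4³ + 8³ = 216 + 64 + 512 = 792
792 → 7³ + 9³ + 2³ = 343 + 729 + 8 = 1080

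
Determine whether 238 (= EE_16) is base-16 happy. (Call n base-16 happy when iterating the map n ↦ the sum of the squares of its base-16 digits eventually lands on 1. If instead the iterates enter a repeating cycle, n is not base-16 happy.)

base-16 happy

238 = (14,14)_16 → 392
392 = (1,8,8)_16 → 129
129 = (8,1)_16 → 65
65 = (4,1)_16 → 17
17 = (1,1)_16 → 2
2 = (2)_16 → 4
4 = (4)_16 → 16
16 = (1,0)_16 → 1  — reached 1.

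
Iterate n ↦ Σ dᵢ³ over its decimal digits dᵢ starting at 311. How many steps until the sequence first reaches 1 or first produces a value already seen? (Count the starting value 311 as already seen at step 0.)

5

311 → 3³ + 1³ + 1³ = 29
29 → 2³ + 9³ = 737
737 → 7³ + 3³ + 7³ = 713
713 → 7³ + 1³ + 3³ = 371
371 → 3³ + 7³ + 1³ = 371  — 371 repeats.
That took 5 steps.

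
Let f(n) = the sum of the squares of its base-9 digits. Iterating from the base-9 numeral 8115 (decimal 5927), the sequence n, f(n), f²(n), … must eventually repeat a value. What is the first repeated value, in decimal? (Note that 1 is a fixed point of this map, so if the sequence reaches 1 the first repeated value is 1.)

5927 = (8,1,1,5)_9 → 8² + 1² + 1² + 5² = 91
91 = (1,1,1)_9 → 1² + 1² + 1² = 3
3 = (3)_9 → 3² = 9
9 = (1,0)_9 → 1² + 0² = 1  — reached the fixed point 1.
1 → 1, so 1 is the first repeated value.

1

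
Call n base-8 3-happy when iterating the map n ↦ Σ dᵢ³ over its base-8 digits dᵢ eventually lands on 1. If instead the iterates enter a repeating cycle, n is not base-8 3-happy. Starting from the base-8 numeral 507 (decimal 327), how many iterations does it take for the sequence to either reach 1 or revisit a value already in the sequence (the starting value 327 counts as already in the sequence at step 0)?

13

327 = (5,0,7)_8 → 468
468 = (7,2,4)_8 → 415
415 = (6,3,7)_8 → 586
586 = (1,1,1,2)_8 → 11
11 = (1,3)_8 → 28
28 = (3,4)_8 → 91
91 = (1,3,3)_8 → 55
55 = (6,7)_8 → 559
559 = (1,0,5,7)_8 → 469
469 = (7,2,5)_8 → 476
476 = (7,3,4)_8 → 434
434 = (6,6,2)_8 → 440
440 = (6,7,0)_8 → 559  — 559 repeats.
That took 13 steps.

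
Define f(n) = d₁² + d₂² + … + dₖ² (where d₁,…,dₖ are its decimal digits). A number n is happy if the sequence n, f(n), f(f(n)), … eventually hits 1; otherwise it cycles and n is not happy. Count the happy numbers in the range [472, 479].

472: 472 → 69 → 117 → 51 → 26 → 40 → 16 → 37 → 58 → 89 → 145 → 42 → 20 → 4 → 16  (repeats 16)
473: 473 → 74 → 65 → 61 → 37 → 58 → 89 → 145 → 42 → 20 → 4 → 16 → 37  (repeats 37)
474: 474 → 81 → 65 → 61 → 37 → 58 → 89 → 145 → 42 → 20 → 4 → 16 → 37  (repeats 37)
475: 475 → 90 → 81 → 65 → 61 → 37 → 58 → 89 → 145 → 42 → 20 → 4 → 16 → 37  (repeats 37)
476: 476 → 101 → 2 → 4 → 16 → 37 → 58 → 89 → 145 → 42 → 20 → 4  (repeats 4)
477: 477 → 114 → 18 → 65 → 61 → 37 → 58 → 89 → 145 → 42 → 20 → 4 → 16 → 37  (repeats 37)
478: 478 → 129 → 86 → 100 → 1  (reaches 1)
479: 479 → 146 → 53 → 34 → 25 → 29 → 85 → 89 → 145 → 42 → 20 → 4 → 16 → 37 → 58 → 89  (repeats 89)
happy: 478

1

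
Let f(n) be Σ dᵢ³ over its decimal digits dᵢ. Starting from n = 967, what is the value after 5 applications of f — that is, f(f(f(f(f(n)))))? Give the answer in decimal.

967 → 9³ + 6³ + 7³ = 729 + 216 + 343 = 1288
1288 → 1³ + 2³ + 8³ + 8³ = 1 + 8 + 512 + 512 = 1033
1033 → 1³ + 0³ + 3³ + 3³ = 1 + 0 + 27 + 27 = 55
55 → 5³ + 5³ = 125 + 125 = 250
250 → 2³ + 5³ + 0³ = 8 + 125 + 0 = 133

133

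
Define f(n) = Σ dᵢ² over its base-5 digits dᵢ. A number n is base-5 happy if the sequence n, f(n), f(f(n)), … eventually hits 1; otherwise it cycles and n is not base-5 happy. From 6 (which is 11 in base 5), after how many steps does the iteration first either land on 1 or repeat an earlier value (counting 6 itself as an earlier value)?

5

6 = (1,1)_5 → 1² + 1² = 1 + 1 = 2
2 = (2)_5 → 2² = 4
4 = (4)_5 → 4² = 16
16 = (3,1)_5 → 3² + 1² = 9 + 1 = 10
10 = (2,0)_5 → 2² + 0² = 4 + 0 = 4  — 4 repeats.
That took 5 steps.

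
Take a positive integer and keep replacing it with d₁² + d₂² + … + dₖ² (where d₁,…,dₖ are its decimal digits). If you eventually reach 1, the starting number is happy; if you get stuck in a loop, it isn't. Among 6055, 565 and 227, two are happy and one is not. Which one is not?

6055: 6055 → 86 → 100 → 1  — reaches 1 (happy)
565: 565 → 86 → 100 → 1  — reaches 1 (happy)
227: 227 → 57 → 74 → 65 → 61 → 37 → 58 → 89 → 145 → 42 → 20 → 4 → 16 → 37  — repeats 37 (not happy)

227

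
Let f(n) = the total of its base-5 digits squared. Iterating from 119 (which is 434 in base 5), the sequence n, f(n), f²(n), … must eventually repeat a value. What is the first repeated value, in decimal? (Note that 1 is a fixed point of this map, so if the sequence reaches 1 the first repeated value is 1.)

119 = (4,3,4)_5 → 4² + 3² + 4² = 16 + 9 + 16 = 41
41 = (1,3,1)_5 → 1² + 3² + 1² = 1 + 9 + 1 = 11
11 = (2,1)_5 → 2² + 1² = 4 + 1 = 5
5 = (1,0)_5 → 1² + 0² = 1 + 0 = 1  — reached the fixed point 1.
1 → 1, so 1 is the first repeated value.

1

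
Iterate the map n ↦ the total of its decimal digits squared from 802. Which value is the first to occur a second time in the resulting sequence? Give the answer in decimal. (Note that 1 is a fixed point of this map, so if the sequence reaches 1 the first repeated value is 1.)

1

802 → 68
68 → 100
100 → 1  — reached the fixed point 1.
1 → 1, so 1 is the first repeated value.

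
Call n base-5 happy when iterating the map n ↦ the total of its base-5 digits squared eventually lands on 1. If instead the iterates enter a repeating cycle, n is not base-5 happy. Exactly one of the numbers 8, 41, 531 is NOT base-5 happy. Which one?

8: 8 → 10 → 4 → 16 → 10  — repeats 10 (not base-5 happy)
41: 41 → 11 → 5 → 1  — reaches 1 (base-5 happy)
531: 531 → 19 → 25 → 1  — reaches 1 (base-5 happy)

8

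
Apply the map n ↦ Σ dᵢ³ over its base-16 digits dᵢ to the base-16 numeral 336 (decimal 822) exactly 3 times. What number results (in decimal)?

822 = (3,3,6)_16 → 3³ + 3³ + 6³ = 27 + 27 + 216 = 270
270 = (1,0,14)_16 → 1³ + 0³ + 14³ = 1 + 0 + 2744 = 2745
2745 = (10,11,9)_16 → 10³ + 11³ + 9³ = 1000 + 1331 + 729 = 3060

3060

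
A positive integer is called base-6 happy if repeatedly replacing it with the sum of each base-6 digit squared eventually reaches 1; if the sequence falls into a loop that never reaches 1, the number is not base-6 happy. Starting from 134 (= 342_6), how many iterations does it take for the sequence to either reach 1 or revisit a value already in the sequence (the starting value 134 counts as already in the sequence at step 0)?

9

134 = (3,4,2)_6 → 3² + 4² + 2² = 29
29 = (4,5)_6 → 4² + 5² = 41
41 = (1,0,5)_6 → 1² + 0² + 5² = 26
26 = (4,2)_6 → 4² + 2² = 20
20 = (3,2)_6 → 3² + 2² = 13
13 = (2,1)_6 → 2² + 1² = 5
5 = (5)_6 → 5² = 25
25 = (4,1)_6 → 4² + 1² = 17
17 = (2,5)_6 → 2² + 5² = 29  — 29 repeats.
That took 9 steps.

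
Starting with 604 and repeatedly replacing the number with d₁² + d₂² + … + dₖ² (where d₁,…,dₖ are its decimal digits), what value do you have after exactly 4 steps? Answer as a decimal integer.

89

604 → 52
52 → 29
29 → 85
85 → 89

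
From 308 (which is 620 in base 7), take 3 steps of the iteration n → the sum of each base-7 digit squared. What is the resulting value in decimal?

308 = (6,2,0)_7 → 40
40 = (5,5)_7 → 50
50 = (1,0,1)_7 → 2

2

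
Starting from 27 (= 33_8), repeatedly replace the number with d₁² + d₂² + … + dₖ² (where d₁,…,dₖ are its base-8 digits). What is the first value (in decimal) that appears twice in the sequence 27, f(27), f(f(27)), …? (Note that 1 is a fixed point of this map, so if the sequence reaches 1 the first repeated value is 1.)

27 = (3,3)_8 → 3² + 3² = 9 + 9 = 18
18 = (2,2)_8 → 2² + 2² = 4 + 4 = 8
8 = (1,0)_8 → 1² + 0² = 1 + 0 = 1  — reached the fixed point 1.
1 → 1, so 1 is the first repeated value.

1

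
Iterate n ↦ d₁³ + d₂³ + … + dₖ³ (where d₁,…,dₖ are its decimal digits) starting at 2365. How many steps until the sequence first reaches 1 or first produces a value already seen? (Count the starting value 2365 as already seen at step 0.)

9

2365 → 2³ + 3³ + 6³ + 5³ = 8 + 27 + 216 + 125 = 376
376 → 3³ + 7³ + 6³ = 27 + 343 + 216 = 586
586 → 5³ + 8³ + 6³ = 125 + 512 + 216 = 853
853 → 8³ + 5³ + 3³ = 512 + 125 + 27 = 664
664 → 6³ + 6³ + 4³ = 216 + 216 + 64 = 496
496 → 4³ + 9³ + 6³ = 64 + 729 + 216 = 1009
1009 → 1³ + 0³ + 0³ + 9³ = 1 + 0 + 0 + 729 = 730
730 → 7³ + 3³ + 0³ = 343 + 27 + 0 = 370
370 → 3³ + 7³ + 0³ = 27 + 343 + 0 = 370  — 370 repeats.
That took 9 steps.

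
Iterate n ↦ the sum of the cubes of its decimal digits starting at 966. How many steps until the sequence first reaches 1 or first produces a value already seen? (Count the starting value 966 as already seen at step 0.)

13

966 → 9³ + 6³ + 6³ = 1161
1161 → 1³ + 1³ + 6³ + 1³ = 219
219 → 2³ + 1³ + 9³ = 738
738 → 7³ + 3³ + 8³ = 882
882 → 8³ + 8³ + 2³ = 1032
1032 → 1³ + 0³ + 3³ + 2³ = 36
36 → 3³ + 6³ = 243
243 → 2³ + 4³ + 3³ = 99
99 → 9³ + 9³ = 1458
1458 → 1³ + 4³ + 5³ + 8³ = 702
702 → 7³ + 0³ + 2³ = 351
351 → 3³ + 5³ + 1³ = 153
153 → 1³ + 5³ + 3³ = 153  — 153 repeats.
That took 13 steps.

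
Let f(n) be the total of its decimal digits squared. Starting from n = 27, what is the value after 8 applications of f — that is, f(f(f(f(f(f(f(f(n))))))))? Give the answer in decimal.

42

27 → 2² + 7² = 4 + 49 = 53
53 → 5² + 3² = 25 + 9 = 34
34 → 3² + 4² = 9 + 16 = 25
25 → 2² + 5² = 4 + 25 = 29
29 → 2² + 9² = 4 + 81 = 85
85 → 8² + 5² = 64 + 25 = 89
89 → 8² + 9² = 64 + 81 = 145
145 → 1² + 4² + 5² = 1 + 16 + 25 = 42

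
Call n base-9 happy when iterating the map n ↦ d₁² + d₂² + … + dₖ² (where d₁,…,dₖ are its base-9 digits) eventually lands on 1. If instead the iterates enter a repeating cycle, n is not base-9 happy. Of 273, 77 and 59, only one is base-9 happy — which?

273

273: 273 → 27 → 9 → 1  — reaches 1 (base-9 happy)
77: 77 → 89 → 65 → 53 → 89  — repeats 89 (not base-9 happy)
59: 59 → 61 → 85 → 17 → 65 → 53 → 89 → 65  — repeats 65 (not base-9 happy)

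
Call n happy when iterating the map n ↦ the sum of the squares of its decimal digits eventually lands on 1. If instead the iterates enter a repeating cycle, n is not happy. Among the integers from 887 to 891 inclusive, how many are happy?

887: 887 → 177 → 99 → 162 → 41 → 17 → 50 → 25 → 29 → 85 → 89 → 145 → 42 → 20 → 4 → 16 → 37 → 58 → 89  — not happy
888: 888 → 192 → 86 → 100 → 1  — happy
889: 889 → 209 → 85 → 89 → 145 → 42 → 20 → 4 → 16 → 37 → 58 → 89  — not happy
890: 890 → 145 → 42 → 20 → 4 → 16 → 37 → 58 → 89 → 145  — not happy
891: 891 → 146 → 53 → 34 → 25 → 29 → 85 → 89 → 145 → 42 → 20 → 4 → 16 → 37 → 58 → 89  — not happy
happy: 888

1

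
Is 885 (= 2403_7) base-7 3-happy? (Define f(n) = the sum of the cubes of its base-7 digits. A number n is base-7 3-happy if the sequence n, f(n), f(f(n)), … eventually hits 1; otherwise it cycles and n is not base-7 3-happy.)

not base-7 3-happy

885 = (2,4,0,3)_7 → 2³ + 4³ + 0³ + 3³ = 99
99 = (2,0,1)_7 → 2³ + 0³ + 1³ = 9
9 = (1,2)_7 → 1³ + 2³ = 9  — 9 already seen; the sequence cycles without reaching 1.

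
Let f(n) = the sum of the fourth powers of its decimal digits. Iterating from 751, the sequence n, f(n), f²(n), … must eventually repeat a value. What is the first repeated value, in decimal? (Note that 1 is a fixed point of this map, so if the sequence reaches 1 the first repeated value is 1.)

13139

751 → 3027
3027 → 2498
2498 → 10929
10929 → 13139
13139 → 6725
6725 → 4338
4338 → 4514
4514 → 1138
1138 → 4179
4179 → 9219
9219 → 13139  — 13139 already appeared earlier.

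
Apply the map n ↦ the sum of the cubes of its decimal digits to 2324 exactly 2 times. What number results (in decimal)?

344

2324 → 2³ + 3³ + 2³ + 4³ = 107
107 → 1³ + 0³ + 7³ = 344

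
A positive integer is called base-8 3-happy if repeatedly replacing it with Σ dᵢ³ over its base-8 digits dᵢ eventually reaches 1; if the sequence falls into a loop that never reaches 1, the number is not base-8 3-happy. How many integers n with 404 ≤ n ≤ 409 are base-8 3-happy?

1

404: 404 → 288 → 128 → 8 → 1  (reaches 1)
405: 405 → 349 → 277 → 197 → 152 → 35 → 91 → 55 → 559 → 469 → 476 → 434 → 440 → 559  (repeats 559)
406: 406 → 440 → 559 → 469 → 476 → 434 → 440  (repeats 440)
407: 407 → 567 → 560 → 217 → 55 → 559 → 469 → 476 → 434 → 440 → 559  (repeats 559)
408: 408 → 243 → 270 → 281 → 92 → 92  (repeats 92)
409: 409 → 244 → 307 → 307  (repeats 307)
base-8 3-happy: 404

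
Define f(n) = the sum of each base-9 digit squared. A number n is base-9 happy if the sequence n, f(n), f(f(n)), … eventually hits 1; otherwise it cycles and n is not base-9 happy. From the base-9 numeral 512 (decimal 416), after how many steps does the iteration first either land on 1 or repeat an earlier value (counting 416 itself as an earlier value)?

416 = (5,1,2)_9 → 5² + 1² + 2² = 25 + 1 + 4 = 30
30 = (3,3)_9 → 3² + 3² = 9 + 9 = 18
18 = (2,0)_9 → 2² + 0² = 4 + 0 = 4
4 = (4)_9 → 4² = 16
16 = (1,7)_9 → 1² + 7² = 1 + 49 = 50
50 = (5,5)_9 → 5² + 5² = 25 + 25 = 50  — 50 repeats.
That took 6 steps.

6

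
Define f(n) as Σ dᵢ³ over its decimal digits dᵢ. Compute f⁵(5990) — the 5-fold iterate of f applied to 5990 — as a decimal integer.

5990 → 5³ + 9³ + 9³ + 0³ = 125 + 729 + 729 + 0 = 1583
1583 → 1³ + 5³ + 8³ + 3³ = 1 + 125 + 512 + 27 = 665
665 → 6³ + 6³ + 5³ = 216 + 216 + 125 = 557
557 → 5³ + 5³ + 7³ = 125 + 125 + 343 = 593
593 → 5³ + 9³ + 3³ = 125 + 729 + 27 = 881

881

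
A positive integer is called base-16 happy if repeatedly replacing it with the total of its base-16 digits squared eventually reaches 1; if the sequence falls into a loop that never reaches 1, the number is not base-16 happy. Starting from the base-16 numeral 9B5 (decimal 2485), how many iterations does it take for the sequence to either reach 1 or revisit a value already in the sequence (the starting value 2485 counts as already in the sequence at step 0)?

2485 = (9,11,5)_16 → 9² + 11² + 5² = 81 + 121 + 25 = 227
227 = (14,3)_16 → 14² + 3² = 196 + 9 = 205
205 = (12,13)_16 → 12² + 13² = 144 + 169 = 313
313 = (1,3,9)_16 → 1² + 3² + 9² = 1 + 9 + 81 = 91
91 = (5,11)_16 → 5² + 11² = 25 + 121 = 146
146 = (9,2)_16 → 9² + 2² = 81 + 4 = 85
85 = (5,5)_16 → 5² + 5² = 25 + 25 = 50
50 = (3,2)_16 → 3² + 2² = 9 + 4 = 13
13 = (13)_16 → 13² = 169
169 = (10,9)_16 → 10² + 9² = 100 + 81 = 181
181 = (11,5)_16 → 11² + 5² = 121 + 25 = 146  — 146 repeats.
That took 11 steps.

11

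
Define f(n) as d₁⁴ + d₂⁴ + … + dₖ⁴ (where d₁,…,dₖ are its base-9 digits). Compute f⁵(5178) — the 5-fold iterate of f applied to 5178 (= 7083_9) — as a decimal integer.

8194

5178 = (7,0,8,3)_9 → 7⁴ + 0⁴ + 8⁴ + 3⁴ = 6578
6578 = (1,0,0,1,8)_9 → 1⁴ + 0⁴ + 0⁴ + 1⁴ + 8⁴ = 4098
4098 = (5,5,5,3)_9 → 5⁴ + 5⁴ + 5⁴ + 3⁴ = 1956
1956 = (2,6,1,3)_9 → 2⁴ + 6⁴ + 1⁴ + 3⁴ = 1394
1394 = (1,8,1,8)_9 → 1⁴ + 8⁴ + 1⁴ + 8⁴ = 8194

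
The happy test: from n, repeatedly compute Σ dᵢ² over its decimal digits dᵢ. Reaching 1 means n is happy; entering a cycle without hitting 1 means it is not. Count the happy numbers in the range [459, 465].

1

459: 459 → 122 → 9 → 81 → 65 → 61 → 37 → 58 → 89 → 145 → 42 → 20 → 4 → 16 → 37  (repeats 37)
460: 460 → 52 → 29 → 85 → 89 → 145 → 42 → 20 → 4 → 16 → 37 → 58 → 89  (repeats 89)
461: 461 → 53 → 34 → 25 → 29 → 85 → 89 → 145 → 42 → 20 → 4 → 16 → 37 → 58 → 89  (repeats 89)
462: 462 → 56 → 61 → 37 → 58 → 89 → 145 → 42 → 20 → 4 → 16 → 37  (repeats 37)
463: 463 → 61 → 37 → 58 → 89 → 145 → 42 → 20 → 4 → 16 → 37  (repeats 37)
464: 464 → 68 → 100 → 1  (reaches 1)
465: 465 → 77 → 98 → 145 → 42 → 20 → 4 → 16 → 37 → 58 → 89 → 145  (repeats 145)
happy: 464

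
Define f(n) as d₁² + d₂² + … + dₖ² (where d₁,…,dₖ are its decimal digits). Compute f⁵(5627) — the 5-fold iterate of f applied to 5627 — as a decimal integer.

5627 → 5² + 6² + 2² + 7² = 114
114 → 1² + 1² + 4² = 18
18 → 1² + 8² = 65
65 → 6² + 5² = 61
61 → 6² + 1² = 37

37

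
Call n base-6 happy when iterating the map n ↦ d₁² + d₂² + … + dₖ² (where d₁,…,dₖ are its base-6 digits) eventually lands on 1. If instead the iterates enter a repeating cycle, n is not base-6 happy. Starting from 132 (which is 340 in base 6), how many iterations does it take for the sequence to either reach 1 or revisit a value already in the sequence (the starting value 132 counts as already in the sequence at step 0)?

132 = (3,4,0)_6 → 3² + 4² + 0² = 9 + 16 + 0 = 25
25 = (4,1)_6 → 4² + 1² = 16 + 1 = 17
17 = (2,5)_6 → 2² + 5² = 4 + 25 = 29
29 = (4,5)_6 → 4² + 5² = 16 + 25 = 41
41 = (1,0,5)_6 → 1² + 0² + 5² = 1 + 0 + 25 = 26
26 = (4,2)_6 → 4² + 2² = 16 + 4 = 20
20 = (3,2)_6 → 3² + 2² = 9 + 4 = 13
13 = (2,1)_6 → 2² + 1² = 4 + 1 = 5
5 = (5)_6 → 5² = 25  — 25 repeats.
That took 9 steps.

9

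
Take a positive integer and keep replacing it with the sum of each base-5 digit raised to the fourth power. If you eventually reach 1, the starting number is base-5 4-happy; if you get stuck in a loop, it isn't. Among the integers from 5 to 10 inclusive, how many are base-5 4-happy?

5: 5 → 1  — base-5 4-happy
6: 6 → 2 → 16 → 82 → 98 → 418 → 244 → 594 → 674 → 514 → 528 → 338 → 194 → 354 → 528  — not base-5 4-happy
7: 7 → 17 → 97 → 353 → 353  — not base-5 4-happy
8: 8 → 82 → 98 → 418 → 244 → 594 → 674 → 514 → 528 → 338 → 194 → 354 → 528  — not base-5 4-happy
9: 9 → 257 → 33 → 83 → 163 → 99 → 593 → 499 → 849 → 595 → 593  — not base-5 4-happy
10: 10 → 16 → 82 → 98 → 418 → 244 → 594 → 674 → 514 → 528 → 338 → 194 → 354 → 528  — not base-5 4-happy
base-5 4-happy: 5

1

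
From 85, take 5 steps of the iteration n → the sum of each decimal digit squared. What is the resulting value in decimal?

85 → 8² + 5² = 89
89 → 8² + 9² = 145
145 → 1² + 4² + 5² = 42
42 → 4² + 2² = 20
20 → 2² + 0² = 4

4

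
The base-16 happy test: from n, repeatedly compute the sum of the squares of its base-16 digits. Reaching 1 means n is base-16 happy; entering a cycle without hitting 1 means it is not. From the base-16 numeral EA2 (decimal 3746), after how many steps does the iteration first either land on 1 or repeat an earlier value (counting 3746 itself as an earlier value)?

3746 = (14,10,2)_16 → 14² + 10² + 2² = 196 + 100 + 4 = 300
300 = (1,2,12)_16 → 1² + 2² + 12² = 1 + 4 + 144 = 149
149 = (9,5)_16 → 9² + 5² = 81 + 25 = 106
106 = (6,10)_16 → 6² + 10² = 36 + 100 = 136
136 = (8,8)_16 → 8² + 8² = 64 + 64 = 128
128 = (8,0)_16 → 8² + 0² = 64 + 0 = 64
64 = (4,0)_16 → 4² + 0² = 16 + 0 = 16
16 = (1,0)_16 → 1² + 0² = 1 + 0 = 1  — reached 1.
That took 8 steps.

8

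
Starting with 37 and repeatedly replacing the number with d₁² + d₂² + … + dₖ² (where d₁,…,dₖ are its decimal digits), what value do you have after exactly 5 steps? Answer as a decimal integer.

37 → 3² + 7² = 58
58 → 5² + 8² = 89
89 → 8² + 9² = 145
145 → 1² + 4² + 5² = 42
42 → 4² + 2² = 20

20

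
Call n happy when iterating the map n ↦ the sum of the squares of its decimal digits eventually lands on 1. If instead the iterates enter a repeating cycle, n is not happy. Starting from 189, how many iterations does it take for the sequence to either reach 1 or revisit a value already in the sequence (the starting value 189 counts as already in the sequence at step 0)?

15

189 → 1² + 8² + 9² = 1 + 64 + 81 = 146
146 → 1² + 4² + 6² = 1 + 16 + 36 = 53
53 → 5² + 3² = 25 + 9 = 34
34 → 3² + 4² = 9 + 16 = 25
25 → 2² + 5² = 4 + 25 = 29
29 → 2² + 9² = 4 + 81 = 85
85 → 8² + 5² = 64 + 25 = 89
89 → 8² + 9² = 64 + 81 = 145
145 → 1² + 4² + 5² = 1 + 16 + 25 = 42
42 → 4² + 2² = 16 + 4 = 20
20 → 2² + 0² = 4 + 0 = 4
4 → 4² = 16
16 → 1² + 6² = 1 + 36 = 37
37 → 3² + 7² = 9 + 49 = 58
58 → 5² + 8² = 25 + 64 = 89  — 89 repeats.
That took 15 steps.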